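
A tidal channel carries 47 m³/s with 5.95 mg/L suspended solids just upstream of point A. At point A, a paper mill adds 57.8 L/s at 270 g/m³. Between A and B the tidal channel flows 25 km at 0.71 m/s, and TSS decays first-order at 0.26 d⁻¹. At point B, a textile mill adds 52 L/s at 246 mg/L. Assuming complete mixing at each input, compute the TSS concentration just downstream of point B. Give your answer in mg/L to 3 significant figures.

57.8 L/s = 0.0578 m³/s.
After input A: C = (47·5.95 + 0.0578·270) / 47.06 = 6.274 mg/L.
Over the 25 km reach to input B (t = 3.521e+04 s = 0.4075 d), decay gives C = 6.274·exp(−0.26·0.4075) = 5.644 mg/L.
52 L/s = 0.052 m³/s.
After input B: C = (47.06·5.644 + 0.052·246) / 47.11 = 5.909 mg/L.

5.91 mg/L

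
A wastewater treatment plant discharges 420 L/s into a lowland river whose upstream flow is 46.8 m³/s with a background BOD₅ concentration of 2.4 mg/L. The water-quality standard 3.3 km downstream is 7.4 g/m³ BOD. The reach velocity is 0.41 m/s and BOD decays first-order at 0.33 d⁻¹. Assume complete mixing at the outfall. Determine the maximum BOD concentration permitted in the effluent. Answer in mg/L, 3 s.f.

591 mg/L

420 L/s = 0.42 m³/s.
Travel time to the compliance point: t = 3300/0.41 = 8049 s = 0.09316 d; decay factor exp(−0.33·0.09316) = 0.9697.
So the concentration just after mixing may be at most 7.4/0.9697 = 7.631 mg/L.
Mass balance: 7.631·47.22 = 0.42·Cₑ + 46.8·2.4.
Cₑ = (360.3 − 112.3) / 0.42 = 590.5 mg/L.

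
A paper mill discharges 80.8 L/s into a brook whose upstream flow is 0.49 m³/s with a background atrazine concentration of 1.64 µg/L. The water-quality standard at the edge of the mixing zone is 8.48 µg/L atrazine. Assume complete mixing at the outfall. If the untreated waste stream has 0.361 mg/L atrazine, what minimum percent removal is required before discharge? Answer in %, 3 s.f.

86.2 %

80.8 L/s = 0.0808 m³/s.
1.64 µg/L = 0.00164 mg/L.
8.48 µg/L = 0.00848 mg/L.
Mass balance: 0.00848·0.5708 = 0.0808·Cₑ + 0.49·0.00164.
Cₑ = (0.00484 − 0.0008036) / 0.0808 = 0.04996 mg/L.
Required removal = 1 − 0.04996/0.361 = 86.16 %.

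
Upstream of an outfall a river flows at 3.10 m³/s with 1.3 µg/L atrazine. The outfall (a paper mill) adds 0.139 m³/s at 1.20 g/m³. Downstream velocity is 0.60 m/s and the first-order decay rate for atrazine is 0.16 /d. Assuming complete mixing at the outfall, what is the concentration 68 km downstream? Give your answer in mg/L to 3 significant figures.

0.0428 mg/L

1.3 µg/L = 0.0013 mg/L.
After complete mixing, C₀ = (0.139·1.2 + 3.1·0.0013) / 3.239 = 0.05274 mg/L.
Travel time t = 6.8e+04 m / 0.60 m/s = 1.133e+05 s = 1.312 d.
C = 0.05274·exp(−0.16·1.312) = 0.05274·0.8107 = 0.04276 mg/L.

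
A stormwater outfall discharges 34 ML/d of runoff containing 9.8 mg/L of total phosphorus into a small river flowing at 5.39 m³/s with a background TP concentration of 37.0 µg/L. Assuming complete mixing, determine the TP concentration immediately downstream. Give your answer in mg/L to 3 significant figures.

34 ML/d = 0.3935 m³/s.
37.0 µg/L = 0.037 mg/L.
Conservation of mass across the mixing zone: C = (0.3935·9.8 + 5.39·0.037) / (0.3935 + 5.39) = 4.056/5.784 = 0.7013 mg/L.

0.701 mg/L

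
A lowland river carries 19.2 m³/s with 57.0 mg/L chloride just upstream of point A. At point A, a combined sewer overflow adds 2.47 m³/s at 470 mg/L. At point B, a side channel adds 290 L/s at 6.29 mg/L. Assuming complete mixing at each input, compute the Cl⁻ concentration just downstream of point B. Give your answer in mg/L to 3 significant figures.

103 mg/L

After input A: C = (19.2·57 + 2.47·470) / 21.67 = 104.1 mg/L.
290 L/s = 0.29 m³/s.
After input B: C = (21.67·104.1 + 0.29·6.29) / 21.96 = 102.8 mg/L.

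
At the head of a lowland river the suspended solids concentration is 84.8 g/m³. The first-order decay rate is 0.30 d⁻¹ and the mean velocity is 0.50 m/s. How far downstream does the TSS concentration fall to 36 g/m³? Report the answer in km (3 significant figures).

From C = C₀·e^(−kt), t = ln(C₀/C)/k = ln(84.8/36)/0.30 = 0.8568/0.30 = 2.856 d.
Distance = v·t = 0.50 m/s × 2.468e+05 s = 1.234e+05 m = 123.4 km.

123 km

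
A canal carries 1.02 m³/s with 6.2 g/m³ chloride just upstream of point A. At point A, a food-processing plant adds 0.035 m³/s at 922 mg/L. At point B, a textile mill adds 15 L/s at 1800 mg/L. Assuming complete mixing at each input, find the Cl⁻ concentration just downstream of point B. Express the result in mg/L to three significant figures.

After input A: C = (1.02·6.2 + 0.035·922) / 1.055 = 36.58 mg/L.
15 L/s = 0.015 m³/s.
After input B: C = (1.055·36.58 + 0.015·1800) / 1.07 = 61.3 mg/L.

61.3 mg/L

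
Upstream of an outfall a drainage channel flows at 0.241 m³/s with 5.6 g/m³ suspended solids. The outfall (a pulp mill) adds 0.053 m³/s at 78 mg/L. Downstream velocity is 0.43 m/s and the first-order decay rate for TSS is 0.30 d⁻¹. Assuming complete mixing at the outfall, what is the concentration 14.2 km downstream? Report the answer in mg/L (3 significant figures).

16.6 mg/L

After complete mixing, C₀ = (0.053·78 + 0.241·5.6) / 0.294 = 18.65 mg/L.
Travel time t = 1.42e+04 m / 0.43 m/s = 3.302e+04 s = 0.3822 d.
C = 18.65·exp(−0.30·0.3822) = 18.65·0.8917 = 16.63 mg/L.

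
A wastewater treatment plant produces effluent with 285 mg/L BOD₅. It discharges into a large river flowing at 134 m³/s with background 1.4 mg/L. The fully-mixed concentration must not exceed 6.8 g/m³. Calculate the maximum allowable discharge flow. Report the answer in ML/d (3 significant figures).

Mass balance at complete mixing: C_std·(Q_w + Q_r) = Q_w·C_e + Q_r·C_b.
Rearranging, Q_w = Q_r·(C_std − C_b)/(C_e − C_std) = 134·(6.8 − 1.4) / (285 − 6.8) = 2.601 m³/s.
= 224.7 ML/d.

225 ML/d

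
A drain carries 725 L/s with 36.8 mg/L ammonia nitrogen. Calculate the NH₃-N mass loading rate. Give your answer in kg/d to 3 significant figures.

2310 kg/d

725 L/s = 0.725 m³/s.
Mass flux = Q·C = 0.725 m³/s × 36.8 g/m³ = 26.68 g/s.
= 26.68 g/s × 86.4 = 2305 kg/d.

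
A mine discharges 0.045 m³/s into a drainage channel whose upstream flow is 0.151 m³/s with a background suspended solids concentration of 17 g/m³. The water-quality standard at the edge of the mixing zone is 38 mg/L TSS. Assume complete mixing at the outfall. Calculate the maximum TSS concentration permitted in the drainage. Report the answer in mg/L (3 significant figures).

Mass balance: 38·0.196 = 0.045·Cₑ + 0.151·17.
Cₑ = (7.448 − 2.567) / 0.045 = 108.5 mg/L.

108 mg/L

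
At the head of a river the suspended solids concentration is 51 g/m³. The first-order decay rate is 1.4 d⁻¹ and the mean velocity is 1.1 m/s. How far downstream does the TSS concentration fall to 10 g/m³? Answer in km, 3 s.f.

From C = C₀·e^(−kt), t = ln(C₀/C)/k = ln(51/10)/1.4 = 1.629/1.4 = 1.164 d.
Distance = v·t = 1.1 m/s × 1.005e+05 s = 1.106e+05 m = 110.6 km.

111 km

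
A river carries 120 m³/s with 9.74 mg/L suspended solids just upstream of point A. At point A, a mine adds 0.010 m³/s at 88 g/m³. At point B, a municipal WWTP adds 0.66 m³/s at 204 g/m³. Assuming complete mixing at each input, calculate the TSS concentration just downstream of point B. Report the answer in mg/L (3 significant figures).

10.8 mg/L

After input A: C = (120·9.74 + 0.01·88) / 120 = 9.747 mg/L.
After input B: C = (120·9.747 + 0.66·204) / 120.7 = 10.81 mg/L.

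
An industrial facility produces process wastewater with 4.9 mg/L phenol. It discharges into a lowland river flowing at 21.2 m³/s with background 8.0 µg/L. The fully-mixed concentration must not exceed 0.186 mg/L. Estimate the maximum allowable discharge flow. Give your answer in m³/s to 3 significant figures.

8.0 µg/L = 0.008 mg/L.
Mass balance at complete mixing: C_std·(Q_w + Q_r) = Q_w·C_e + Q_r·C_b.
Rearranging, Q_w = Q_r·(C_std − C_b)/(C_e − C_std) = 21.2·(0.186 − 0.008) / (4.9 − 0.186) = 0.8005 m³/s.

0.801 m³/s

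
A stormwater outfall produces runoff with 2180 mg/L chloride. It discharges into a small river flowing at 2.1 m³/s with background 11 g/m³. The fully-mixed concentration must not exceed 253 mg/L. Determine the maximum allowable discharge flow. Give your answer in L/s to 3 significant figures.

Mass balance at complete mixing: C_std·(Q_w + Q_r) = Q_w·C_e + Q_r·C_b.
Rearranging, Q_w = Q_r·(C_std − C_b)/(C_e − C_std) = 2.1·(253 − 11) / (2180 − 253) = 0.2637 m³/s.
= 263.7 L/s.

264 L/s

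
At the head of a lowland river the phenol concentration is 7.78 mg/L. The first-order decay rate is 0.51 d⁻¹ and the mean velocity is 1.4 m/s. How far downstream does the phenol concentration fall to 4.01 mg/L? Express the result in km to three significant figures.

157 km

From C = C₀·e^(−kt), t = ln(C₀/C)/k = ln(7.78/4.01)/0.51 = 0.6628/0.51 = 1.3 d.
Distance = v·t = 1.4 m/s × 1.123e+05 s = 1.572e+05 m = 157.2 km.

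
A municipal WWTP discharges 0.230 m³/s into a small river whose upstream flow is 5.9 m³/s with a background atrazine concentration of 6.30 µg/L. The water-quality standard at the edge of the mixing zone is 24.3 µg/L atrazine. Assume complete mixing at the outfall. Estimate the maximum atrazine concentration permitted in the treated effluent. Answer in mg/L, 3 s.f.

6.30 µg/L = 0.0063 mg/L.
24.3 µg/L = 0.0243 mg/L.
Mass balance: 0.0243·6.13 = 0.23·Cₑ + 5.9·0.0063.
Cₑ = (0.149 − 0.03717) / 0.23 = 0.486 mg/L.

0.486 mg/L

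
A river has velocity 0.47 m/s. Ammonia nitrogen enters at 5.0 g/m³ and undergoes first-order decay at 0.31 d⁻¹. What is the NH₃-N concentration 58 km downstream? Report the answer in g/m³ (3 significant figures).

Travel time t = 58 km / 0.47 m/s = 5.8e+04/0.47 = 1.234e+05 s = 1.428 d.
First-order decay: C = 5.0·exp(−0.31·1.428) = 5.0·0.6423 = 3.211 g/m³.

3.21 g/m³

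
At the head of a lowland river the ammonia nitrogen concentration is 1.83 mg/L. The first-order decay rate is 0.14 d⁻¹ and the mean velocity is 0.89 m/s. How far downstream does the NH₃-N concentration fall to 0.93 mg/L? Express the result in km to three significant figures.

From C = C₀·e^(−kt), t = ln(C₀/C)/k = ln(1.83/0.93)/0.14 = 0.6769/0.14 = 4.835 d.
Distance = v·t = 0.89 m/s × 4.177e+05 s = 3.718e+05 m = 371.8 km.

372 km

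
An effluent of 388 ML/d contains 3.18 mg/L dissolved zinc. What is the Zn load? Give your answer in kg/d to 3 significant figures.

1230 kg/d

388 ML/d = 4.491 m³/s.
Mass flux = Q·C = 4.491 m³/s × 3.18 g/m³ = 14.28 g/s.
= 14.28 g/s × 86.4 = 1234 kg/d.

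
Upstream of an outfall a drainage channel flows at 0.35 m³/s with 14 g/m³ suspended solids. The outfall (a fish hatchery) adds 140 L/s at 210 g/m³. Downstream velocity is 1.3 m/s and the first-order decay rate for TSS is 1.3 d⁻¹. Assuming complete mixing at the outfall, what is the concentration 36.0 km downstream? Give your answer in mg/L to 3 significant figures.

140 L/s = 0.14 m³/s.
After complete mixing, C₀ = (0.14·210 + 0.35·14) / 0.49 = 70 mg/L.
Travel time t = 3.6e+04 m / 1.3 m/s = 2.769e+04 s = 0.3205 d.
C = 70·exp(−1.3·0.3205) = 70·0.6592 = 46.15 mg/L.

46.1 mg/L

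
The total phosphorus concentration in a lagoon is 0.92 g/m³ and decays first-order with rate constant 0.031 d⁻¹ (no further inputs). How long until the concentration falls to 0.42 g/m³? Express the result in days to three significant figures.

25.3 d

t = ln(C₀/C)/k = ln(0.92/0.42)/0.031 = 0.7841/0.031 = 25.29 d.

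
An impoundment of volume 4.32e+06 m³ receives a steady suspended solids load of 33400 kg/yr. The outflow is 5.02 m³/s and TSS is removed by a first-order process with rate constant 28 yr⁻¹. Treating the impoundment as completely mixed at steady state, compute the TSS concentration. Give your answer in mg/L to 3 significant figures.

0.120 mg/L

Outflow Q = 5.02 m³/s × 3.156e+07 s/yr = 1.584e+08 m³/yr.
Steady-state CSTR mass balance: W = Q·C + k·V·C, so C = W/(Q + kV).
Q + kV = 1.584e+08 + 28·4.32e+06 = 2.794e+08 m³/yr.
C = 33400/2.794e+08 = 0.0001196 kg/m³ = 0.1196 mg/L.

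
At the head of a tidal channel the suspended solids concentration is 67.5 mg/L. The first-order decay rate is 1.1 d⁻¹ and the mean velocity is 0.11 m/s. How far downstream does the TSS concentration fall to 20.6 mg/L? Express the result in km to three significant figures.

From C = C₀·e^(−kt), t = ln(C₀/C)/k = ln(67.5/20.6)/1.1 = 1.187/1.1 = 1.079 d.
Distance = v·t = 0.11 m/s × 9.322e+04 s = 1.025e+04 m = 10.25 km.

10.3 km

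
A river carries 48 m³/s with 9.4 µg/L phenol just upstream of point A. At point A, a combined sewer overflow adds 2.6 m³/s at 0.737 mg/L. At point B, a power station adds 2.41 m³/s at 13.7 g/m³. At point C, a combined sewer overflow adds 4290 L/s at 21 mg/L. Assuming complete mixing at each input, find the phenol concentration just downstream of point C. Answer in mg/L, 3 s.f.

9.4 µg/L = 0.0094 mg/L.
After input A: C = (48·0.0094 + 2.6·0.737) / 50.6 = 0.04679 mg/L.
After input B: C = (50.6·0.04679 + 2.41·13.7) / 53.01 = 0.6675 mg/L.
4290 L/s = 4.29 m³/s.
After input C: C = (53.01·0.6675 + 4.29·21) / 57.3 = 2.19 mg/L.

2.19 mg/L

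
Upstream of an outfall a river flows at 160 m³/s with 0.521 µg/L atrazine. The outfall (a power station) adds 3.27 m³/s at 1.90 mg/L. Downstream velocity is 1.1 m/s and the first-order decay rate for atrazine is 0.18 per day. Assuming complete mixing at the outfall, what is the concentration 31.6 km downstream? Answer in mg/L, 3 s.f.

0.0363 mg/L

0.521 µg/L = 0.000521 mg/L.
After complete mixing, C₀ = (3.27·1.9 + 160·0.000521) / 163.3 = 0.03856 mg/L.
Travel time t = 3.16e+04 m / 1.1 m/s = 2.873e+04 s = 0.3325 d.
C = 0.03856·exp(−0.18·0.3325) = 0.03856·0.9419 = 0.03632 mg/L.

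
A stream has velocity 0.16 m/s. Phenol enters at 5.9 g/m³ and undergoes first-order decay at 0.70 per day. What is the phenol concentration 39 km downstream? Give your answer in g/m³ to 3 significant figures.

Travel time t = 39 km / 0.16 m/s = 3.9e+04/0.16 = 2.438e+05 s = 2.821 d.
First-order decay: C = 5.9·exp(−0.70·2.821) = 5.9·0.1388 = 0.8188 g/m³.

0.819 g/m³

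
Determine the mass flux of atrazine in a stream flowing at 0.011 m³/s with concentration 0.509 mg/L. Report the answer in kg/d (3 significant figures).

Mass flux = Q·C = 0.011 m³/s × 0.509 g/m³ = 0.005599 g/s.
= 0.005599 g/s × 86.4 = 0.4838 kg/d.

0.484 kg/d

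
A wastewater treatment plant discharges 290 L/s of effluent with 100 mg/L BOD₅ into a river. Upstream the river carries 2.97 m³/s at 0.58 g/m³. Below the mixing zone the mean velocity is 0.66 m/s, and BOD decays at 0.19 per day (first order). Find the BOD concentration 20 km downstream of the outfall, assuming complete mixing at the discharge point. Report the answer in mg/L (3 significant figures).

290 L/s = 0.29 m³/s.
After complete mixing, C₀ = (0.29·100 + 2.97·0.58) / 3.26 = 9.424 mg/L.
Travel time t = 2e+04 m / 0.66 m/s = 3.03e+04 s = 0.3507 d.
C = 9.424·exp(−0.19·0.3507) = 9.424·0.9355 = 8.817 mg/L.

8.82 mg/L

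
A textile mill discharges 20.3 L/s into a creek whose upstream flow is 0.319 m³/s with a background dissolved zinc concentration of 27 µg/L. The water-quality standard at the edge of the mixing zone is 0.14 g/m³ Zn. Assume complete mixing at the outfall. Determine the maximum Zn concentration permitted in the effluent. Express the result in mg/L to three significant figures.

20.3 L/s = 0.0203 m³/s.
27 µg/L = 0.027 mg/L.
Mass balance: 0.14·0.3393 = 0.0203·Cₑ + 0.319·0.027.
Cₑ = (0.0475 − 0.008613) / 0.0203 = 1.916 mg/L.

1.92 mg/L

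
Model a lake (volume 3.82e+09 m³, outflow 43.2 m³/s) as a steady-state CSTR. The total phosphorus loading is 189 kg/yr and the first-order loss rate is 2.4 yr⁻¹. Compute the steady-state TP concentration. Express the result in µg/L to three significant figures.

0.0179 µg/L

Outflow Q = 43.2 m³/s × 3.156e+07 s/yr = 1.363e+09 m³/yr.
Steady-state CSTR mass balance: W = Q·C + k·V·C, so C = W/(Q + kV).
Q + kV = 1.363e+09 + 2.4·3.82e+09 = 1.053e+10 m³/yr.
C = 189/1.053e+10 = 1.795e-08 kg/m³ = 1.795e-05 mg/L = 0.01795 µg/L.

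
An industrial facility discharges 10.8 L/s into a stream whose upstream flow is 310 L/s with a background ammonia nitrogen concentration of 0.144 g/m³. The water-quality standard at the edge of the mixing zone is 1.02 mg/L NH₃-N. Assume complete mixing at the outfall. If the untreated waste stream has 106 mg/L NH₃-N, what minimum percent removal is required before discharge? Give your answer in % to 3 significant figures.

75.3 %

10.8 L/s = 0.0108 m³/s.
310 L/s = 0.31 m³/s.
Mass balance: 1.02·0.3208 = 0.0108·Cₑ + 0.31·0.144.
Cₑ = (0.3272 − 0.04464) / 0.0108 = 26.16 mg/L.
Required removal = 1 − 26.16/106 = 75.32 %.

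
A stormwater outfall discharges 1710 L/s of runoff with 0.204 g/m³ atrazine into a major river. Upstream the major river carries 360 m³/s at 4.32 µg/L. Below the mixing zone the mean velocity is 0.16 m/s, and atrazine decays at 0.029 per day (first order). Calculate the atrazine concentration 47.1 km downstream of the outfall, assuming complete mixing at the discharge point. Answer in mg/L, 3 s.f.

1710 L/s = 1.71 m³/s.
4.32 µg/L = 0.00432 mg/L.
After complete mixing, C₀ = (1.71·0.204 + 360·0.00432) / 361.7 = 0.005264 mg/L.
Travel time t = 4.71e+04 m / 0.16 m/s = 2.944e+05 s = 3.407 d.
C = 0.005264·exp(−0.029·3.407) = 0.005264·0.9059 = 0.004769 mg/L.

0.00477 mg/L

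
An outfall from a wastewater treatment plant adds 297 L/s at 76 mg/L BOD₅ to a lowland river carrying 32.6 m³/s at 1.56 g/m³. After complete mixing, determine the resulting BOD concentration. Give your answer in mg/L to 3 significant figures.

297 L/s = 0.297 m³/s.
Flow-weighted mixing gives C = (0.297·76 + 32.6·1.56) / (0.297 + 32.6) = 73.43/32.9 = 2.232 mg/L.

2.23 mg/L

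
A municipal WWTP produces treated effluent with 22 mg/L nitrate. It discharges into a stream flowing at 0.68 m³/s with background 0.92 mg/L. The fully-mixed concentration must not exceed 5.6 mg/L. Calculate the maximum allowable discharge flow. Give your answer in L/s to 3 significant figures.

Mass balance at complete mixing: C_std·(Q_w + Q_r) = Q_w·C_e + Q_r·C_b.
Rearranging, Q_w = Q_r·(C_std − C_b)/(C_e − C_std) = 0.68·(5.6 − 0.92) / (22 − 5.6) = 0.194 m³/s.
= 194 L/s.

194 L/s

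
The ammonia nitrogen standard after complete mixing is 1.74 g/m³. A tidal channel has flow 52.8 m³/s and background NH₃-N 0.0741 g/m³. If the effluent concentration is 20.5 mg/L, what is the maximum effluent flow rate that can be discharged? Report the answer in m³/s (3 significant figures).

Mass balance at complete mixing: C_std·(Q_w + Q_r) = Q_w·C_e + Q_r·C_b.
Rearranging, Q_w = Q_r·(C_std − C_b)/(C_e − C_std) = 52.8·(1.74 − 0.0741) / (20.5 − 1.74) = 4.689 m³/s.

4.69 m³/s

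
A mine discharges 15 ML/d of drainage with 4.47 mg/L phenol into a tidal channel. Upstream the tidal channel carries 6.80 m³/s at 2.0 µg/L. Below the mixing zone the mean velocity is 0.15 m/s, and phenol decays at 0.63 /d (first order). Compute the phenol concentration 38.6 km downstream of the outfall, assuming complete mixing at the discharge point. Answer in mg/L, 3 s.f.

15 ML/d = 0.1736 m³/s.
2.0 µg/L = 0.002 mg/L.
After complete mixing, C₀ = (0.1736·4.47 + 6.8·0.002) / 6.974 = 0.1132 mg/L.
Travel time t = 3.86e+04 m / 0.15 m/s = 2.573e+05 s = 2.978 d.
C = 0.1132·exp(−0.63·2.978) = 0.1132·0.1531 = 0.01734 mg/L.

0.0173 mg/L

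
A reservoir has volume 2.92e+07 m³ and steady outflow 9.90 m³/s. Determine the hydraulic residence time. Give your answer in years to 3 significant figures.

Q = 9.90 m³/s × 3.156e+07 s/yr = 3.124e+08 m³/yr.
Hydraulic residence time τ = V/Q = 2.92e+07/3.124e+08 = 0.09346 yr.

0.0935 yr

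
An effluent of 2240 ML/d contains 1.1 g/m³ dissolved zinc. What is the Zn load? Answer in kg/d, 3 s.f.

2460 kg/d

2240 ML/d = 25.93 m³/s.
Mass flux = Q·C = 25.93 m³/s × 1.1 g/m³ = 28.52 g/s.
= 28.52 g/s × 86.4 = 2464 kg/d.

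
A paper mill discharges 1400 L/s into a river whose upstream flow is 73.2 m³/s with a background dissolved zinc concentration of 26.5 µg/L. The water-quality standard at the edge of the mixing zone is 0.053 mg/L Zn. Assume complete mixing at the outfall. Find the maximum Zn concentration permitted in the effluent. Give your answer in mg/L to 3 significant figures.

1400 L/s = 1.4 m³/s.
26.5 µg/L = 0.0265 mg/L.
Mass balance: 0.053·74.6 = 1.4·Cₑ + 73.2·0.0265.
Cₑ = (3.954 − 1.94) / 1.4 = 1.439 mg/L.

1.44 mg/L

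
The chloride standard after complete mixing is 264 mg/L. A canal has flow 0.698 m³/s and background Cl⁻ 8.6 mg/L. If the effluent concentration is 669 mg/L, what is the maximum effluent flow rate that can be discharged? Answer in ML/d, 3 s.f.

38.0 ML/d

Mass balance at complete mixing: C_std·(Q_w + Q_r) = Q_w·C_e + Q_r·C_b.
Rearranging, Q_w = Q_r·(C_std − C_b)/(C_e − C_std) = 0.698·(264 − 8.6) / (669 − 264) = 0.4402 m³/s.
= 38.03 ML/d.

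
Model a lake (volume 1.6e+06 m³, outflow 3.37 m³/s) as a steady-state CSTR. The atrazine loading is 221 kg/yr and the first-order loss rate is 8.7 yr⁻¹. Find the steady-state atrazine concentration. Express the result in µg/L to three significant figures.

1.84 µg/L

Outflow Q = 3.37 m³/s × 3.156e+07 s/yr = 1.063e+08 m³/yr.
Steady-state CSTR mass balance: W = Q·C + k·V·C, so C = W/(Q + kV).
Q + kV = 1.063e+08 + 8.7·1.6e+06 = 1.203e+08 m³/yr.
C = 221/1.203e+08 = 1.838e-06 kg/m³ = 0.001838 mg/L = 1.838 µg/L.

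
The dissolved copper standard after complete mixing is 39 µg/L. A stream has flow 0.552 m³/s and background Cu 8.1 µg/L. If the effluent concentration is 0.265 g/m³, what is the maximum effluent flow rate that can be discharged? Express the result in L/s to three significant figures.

75.5 L/s

8.1 µg/L = 0.0081 mg/L.
39 µg/L = 0.039 mg/L.
Mass balance at complete mixing: C_std·(Q_w + Q_r) = Q_w·C_e + Q_r·C_b.
Rearranging, Q_w = Q_r·(C_std − C_b)/(C_e − C_std) = 0.552·(0.039 − 0.0081) / (0.265 − 0.039) = 0.07547 m³/s.
= 75.47 L/s.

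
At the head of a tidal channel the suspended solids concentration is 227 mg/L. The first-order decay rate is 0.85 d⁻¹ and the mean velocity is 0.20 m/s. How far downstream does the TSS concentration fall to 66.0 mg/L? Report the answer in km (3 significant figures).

25.1 km

From C = C₀·e^(−kt), t = ln(C₀/C)/k = ln(227/66.0)/0.85 = 1.235/0.85 = 1.453 d.
Distance = v·t = 0.20 m/s × 1.256e+05 s = 2.511e+04 m = 25.11 km.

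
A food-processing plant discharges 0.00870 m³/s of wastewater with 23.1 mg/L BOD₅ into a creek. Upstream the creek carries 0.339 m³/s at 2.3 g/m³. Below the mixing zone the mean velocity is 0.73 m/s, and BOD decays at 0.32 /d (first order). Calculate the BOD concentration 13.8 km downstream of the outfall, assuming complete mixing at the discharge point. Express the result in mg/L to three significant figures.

2.63 mg/L

After complete mixing, C₀ = (0.0087·23.1 + 0.339·2.3) / 0.3477 = 2.82 mg/L.
Travel time t = 1.38e+04 m / 0.73 m/s = 1.89e+04 s = 0.2188 d.
C = 2.82·exp(−0.32·0.2188) = 2.82·0.9324 = 2.63 mg/L.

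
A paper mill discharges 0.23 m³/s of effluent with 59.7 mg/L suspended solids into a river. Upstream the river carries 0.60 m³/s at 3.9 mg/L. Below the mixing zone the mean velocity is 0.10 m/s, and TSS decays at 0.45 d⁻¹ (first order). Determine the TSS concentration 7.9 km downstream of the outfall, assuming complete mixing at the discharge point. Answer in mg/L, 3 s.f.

12.8 mg/L

After complete mixing, C₀ = (0.23·59.7 + 0.6·3.9) / 0.83 = 19.36 mg/L.
Travel time t = 7900 m / 0.10 m/s = 7.9e+04 s = 0.9144 d.
C = 19.36·exp(−0.45·0.9144) = 19.36·0.6627 = 12.83 mg/L.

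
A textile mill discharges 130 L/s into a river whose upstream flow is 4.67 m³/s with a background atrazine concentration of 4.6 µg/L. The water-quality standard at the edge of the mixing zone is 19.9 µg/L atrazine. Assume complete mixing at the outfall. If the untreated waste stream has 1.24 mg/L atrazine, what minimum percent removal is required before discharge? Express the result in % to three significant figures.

130 L/s = 0.13 m³/s.
4.6 µg/L = 0.0046 mg/L.
19.9 µg/L = 0.0199 mg/L.
Mass balance: 0.0199·4.8 = 0.13·Cₑ + 4.67·0.0046.
Cₑ = (0.09552 − 0.02148) / 0.13 = 0.5695 mg/L.
Required removal = 1 − 0.5695/1.24 = 54.07 %.

54.1 %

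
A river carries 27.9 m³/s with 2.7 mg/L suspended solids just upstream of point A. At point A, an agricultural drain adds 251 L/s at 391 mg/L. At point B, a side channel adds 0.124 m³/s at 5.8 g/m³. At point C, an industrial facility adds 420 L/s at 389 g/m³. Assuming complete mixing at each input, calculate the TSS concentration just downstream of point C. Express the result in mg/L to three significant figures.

11.8 mg/L

251 L/s = 0.251 m³/s.
After input A: C = (27.9·2.7 + 0.251·391) / 28.15 = 6.162 mg/L.
After input B: C = (28.15·6.162 + 0.124·5.8) / 28.27 = 6.161 mg/L.
420 L/s = 0.42 m³/s.
After input C: C = (28.27·6.161 + 0.42·389) / 28.7 = 11.76 mg/L.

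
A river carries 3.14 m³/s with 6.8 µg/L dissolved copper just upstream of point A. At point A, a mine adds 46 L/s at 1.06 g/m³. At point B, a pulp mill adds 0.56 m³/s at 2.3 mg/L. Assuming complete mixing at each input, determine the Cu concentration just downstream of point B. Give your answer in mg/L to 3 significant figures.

6.8 µg/L = 0.0068 mg/L.
46 L/s = 0.046 m³/s.
After input A: C = (3.14·0.0068 + 0.046·1.06) / 3.186 = 0.02201 mg/L.
After input B: C = (3.186·0.02201 + 0.56·2.3) / 3.746 = 0.3625 mg/L.

0.363 mg/L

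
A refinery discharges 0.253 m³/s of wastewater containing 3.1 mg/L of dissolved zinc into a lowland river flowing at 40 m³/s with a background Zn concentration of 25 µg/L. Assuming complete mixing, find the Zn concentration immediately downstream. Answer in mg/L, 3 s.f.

0.0443 mg/L

25 µg/L = 0.025 mg/L.
Flow-weighted mixing gives C = (0.253·3.1 + 40·0.025) / (0.253 + 40) = 1.784/40.25 = 0.04433 mg/L.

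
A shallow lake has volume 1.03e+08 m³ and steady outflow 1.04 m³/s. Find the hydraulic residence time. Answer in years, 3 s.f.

Q = 1.04 m³/s × 3.156e+07 s/yr = 3.282e+07 m³/yr.
Hydraulic residence time τ = V/Q = 1.03e+08/3.282e+07 = 3.138 yr.

3.14 yr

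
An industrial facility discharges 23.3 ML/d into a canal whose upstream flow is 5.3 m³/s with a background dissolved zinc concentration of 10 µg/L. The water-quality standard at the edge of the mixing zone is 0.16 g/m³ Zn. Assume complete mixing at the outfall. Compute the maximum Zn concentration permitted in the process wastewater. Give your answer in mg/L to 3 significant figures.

23.3 ML/d = 0.2697 m³/s.
10 µg/L = 0.01 mg/L.
Mass balance: 0.16·5.57 = 0.2697·Cₑ + 5.3·0.01.
Cₑ = (0.8911 − 0.053) / 0.2697 = 3.108 mg/L.

3.11 mg/L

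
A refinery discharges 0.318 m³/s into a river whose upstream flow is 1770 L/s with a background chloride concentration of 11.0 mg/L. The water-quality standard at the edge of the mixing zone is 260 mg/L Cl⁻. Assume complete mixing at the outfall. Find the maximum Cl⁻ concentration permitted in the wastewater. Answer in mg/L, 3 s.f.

1650 mg/L

1770 L/s = 1.77 m³/s.
Mass balance: 260·2.088 = 0.318·Cₑ + 1.77·11.
Cₑ = (542.9 − 19.47) / 0.318 = 1646 mg/L.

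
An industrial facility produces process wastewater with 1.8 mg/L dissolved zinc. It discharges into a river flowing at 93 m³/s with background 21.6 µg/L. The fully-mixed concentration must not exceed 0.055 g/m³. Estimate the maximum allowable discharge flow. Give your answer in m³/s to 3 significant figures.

21.6 µg/L = 0.0216 mg/L.
Mass balance at complete mixing: C_std·(Q_w + Q_r) = Q_w·C_e + Q_r·C_b.
Rearranging, Q_w = Q_r·(C_std − C_b)/(C_e − C_std) = 93·(0.055 − 0.0216) / (1.8 − 0.055) = 1.78 m³/s.

1.78 m³/s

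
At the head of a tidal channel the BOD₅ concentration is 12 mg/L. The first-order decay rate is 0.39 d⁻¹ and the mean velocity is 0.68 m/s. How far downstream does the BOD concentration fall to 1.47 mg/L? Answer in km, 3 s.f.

316 km

From C = C₀·e^(−kt), t = ln(C₀/C)/k = ln(12/1.47)/0.39 = 2.1/0.39 = 5.384 d.
Distance = v·t = 0.68 m/s × 4.652e+05 s = 3.163e+05 m = 316.3 km.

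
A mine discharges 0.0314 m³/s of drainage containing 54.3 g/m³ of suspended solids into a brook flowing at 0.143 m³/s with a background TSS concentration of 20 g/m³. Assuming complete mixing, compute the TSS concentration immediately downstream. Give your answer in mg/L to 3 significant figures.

Flow-weighted mixing gives C = (0.0314·54.3 + 0.143·20) / (0.0314 + 0.143) = 4.565/0.1744 = 26.18 mg/L.

26.2 mg/L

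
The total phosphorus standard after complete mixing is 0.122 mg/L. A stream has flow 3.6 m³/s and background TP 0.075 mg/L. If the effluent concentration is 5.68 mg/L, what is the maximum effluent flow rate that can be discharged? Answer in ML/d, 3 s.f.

2.63 ML/d

Mass balance at complete mixing: C_std·(Q_w + Q_r) = Q_w·C_e + Q_r·C_b.
Rearranging, Q_w = Q_r·(C_std − C_b)/(C_e − C_std) = 3.6·(0.122 − 0.075) / (5.68 − 0.122) = 0.03044 m³/s.
= 2.63 ML/d.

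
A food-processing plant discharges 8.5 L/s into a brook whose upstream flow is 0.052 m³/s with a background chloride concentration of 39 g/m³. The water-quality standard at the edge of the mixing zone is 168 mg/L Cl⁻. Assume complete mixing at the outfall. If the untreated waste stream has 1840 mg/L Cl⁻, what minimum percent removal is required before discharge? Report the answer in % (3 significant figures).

48.0 %

8.5 L/s = 0.0085 m³/s.
Mass balance: 168·0.0605 = 0.0085·Cₑ + 0.052·39.
Cₑ = (10.16 − 2.028) / 0.0085 = 957.2 mg/L.
Required removal = 1 − 957.2/1840 = 47.98 %.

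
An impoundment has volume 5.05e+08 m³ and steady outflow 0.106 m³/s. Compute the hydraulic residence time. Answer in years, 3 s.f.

151 yr

Q = 0.106 m³/s × 3.156e+07 s/yr = 3.345e+06 m³/yr.
Hydraulic residence time τ = V/Q = 5.05e+08/3.345e+06 = 151 yr.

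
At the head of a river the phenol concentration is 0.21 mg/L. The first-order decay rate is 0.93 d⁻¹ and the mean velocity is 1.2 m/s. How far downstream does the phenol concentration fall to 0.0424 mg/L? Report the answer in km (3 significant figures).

178 km

From C = C₀·e^(−kt), t = ln(C₀/C)/k = ln(0.21/0.0424)/0.93 = 1.6/0.93 = 1.72 d.
Distance = v·t = 1.2 m/s × 1.486e+05 s = 1.784e+05 m = 178.4 km.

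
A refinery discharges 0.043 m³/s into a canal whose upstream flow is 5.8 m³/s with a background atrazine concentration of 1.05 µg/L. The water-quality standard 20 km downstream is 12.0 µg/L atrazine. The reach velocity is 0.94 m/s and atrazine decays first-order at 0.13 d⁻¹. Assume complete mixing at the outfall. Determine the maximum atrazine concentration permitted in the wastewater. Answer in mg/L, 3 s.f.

1.54 mg/L

1.05 µg/L = 0.00105 mg/L.
12.0 µg/L = 0.012 mg/L.
Travel time to the compliance point: t = 2e+04/0.94 = 2.128e+04 s = 0.2463 d; decay factor exp(−0.13·0.2463) = 0.9685.
So the concentration just after mixing may be at most 0.012/0.9685 = 0.01239 mg/L.
Mass balance: 0.01239·5.843 = 0.043·Cₑ + 5.8·0.00105.
Cₑ = (0.0724 − 0.00609) / 0.043 = 1.542 mg/L.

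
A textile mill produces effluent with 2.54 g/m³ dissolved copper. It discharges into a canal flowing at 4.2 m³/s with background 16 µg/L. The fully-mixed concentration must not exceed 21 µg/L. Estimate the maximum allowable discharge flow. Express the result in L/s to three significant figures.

16 µg/L = 0.016 mg/L.
21 µg/L = 0.021 mg/L.
Mass balance at complete mixing: C_std·(Q_w + Q_r) = Q_w·C_e + Q_r·C_b.
Rearranging, Q_w = Q_r·(C_std − C_b)/(C_e − C_std) = 4.2·(0.021 − 0.016) / (2.54 − 0.021) = 0.008337 m³/s.
= 8.337 L/s.

8.34 L/s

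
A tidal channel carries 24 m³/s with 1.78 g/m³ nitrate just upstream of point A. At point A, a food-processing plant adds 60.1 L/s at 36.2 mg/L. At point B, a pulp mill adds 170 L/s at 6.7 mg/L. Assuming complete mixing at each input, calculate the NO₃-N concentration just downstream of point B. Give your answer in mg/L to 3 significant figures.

60.1 L/s = 0.0601 m³/s.
After input A: C = (24·1.78 + 0.0601·36.2) / 24.06 = 1.866 mg/L.
170 L/s = 0.17 m³/s.
After input B: C = (24.06·1.866 + 0.17·6.7) / 24.23 = 1.9 mg/L.

1.90 mg/L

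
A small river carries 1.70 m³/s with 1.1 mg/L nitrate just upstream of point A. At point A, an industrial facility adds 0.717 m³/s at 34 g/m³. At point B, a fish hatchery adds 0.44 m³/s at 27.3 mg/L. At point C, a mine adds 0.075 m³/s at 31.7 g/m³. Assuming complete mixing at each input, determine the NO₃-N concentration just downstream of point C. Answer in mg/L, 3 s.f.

13.9 mg/L

After input A: C = (1.7·1.1 + 0.717·34) / 2.417 = 10.86 mg/L.
After input B: C = (2.417·10.86 + 0.44·27.3) / 2.857 = 13.39 mg/L.
After input C: C = (2.857·13.39 + 0.075·31.7) / 2.932 = 13.86 mg/L.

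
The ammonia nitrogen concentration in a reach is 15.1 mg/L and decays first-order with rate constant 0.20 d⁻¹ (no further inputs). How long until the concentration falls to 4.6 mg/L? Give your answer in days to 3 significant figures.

t = ln(C₀/C)/k = ln(15.1/4.6)/0.20 = 1.189/0.20 = 5.943 d.

5.94 d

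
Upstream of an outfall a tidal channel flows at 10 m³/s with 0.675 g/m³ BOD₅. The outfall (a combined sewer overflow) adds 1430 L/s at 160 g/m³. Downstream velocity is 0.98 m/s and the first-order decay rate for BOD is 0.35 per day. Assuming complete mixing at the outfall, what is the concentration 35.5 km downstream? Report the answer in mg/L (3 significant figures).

17.8 mg/L

1430 L/s = 1.43 m³/s.
After complete mixing, C₀ = (1.43·160 + 10·0.675) / 11.43 = 20.61 mg/L.
Travel time t = 3.55e+04 m / 0.98 m/s = 3.622e+04 s = 0.4193 d.
C = 20.61·exp(−0.35·0.4193) = 20.61·0.8635 = 17.8 mg/L.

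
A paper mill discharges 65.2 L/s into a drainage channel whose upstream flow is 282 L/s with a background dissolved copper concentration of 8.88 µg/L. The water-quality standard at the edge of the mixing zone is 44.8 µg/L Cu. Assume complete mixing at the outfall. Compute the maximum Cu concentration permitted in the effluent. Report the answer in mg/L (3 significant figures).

65.2 L/s = 0.0652 m³/s.
282 L/s = 0.282 m³/s.
8.88 µg/L = 0.00888 mg/L.
44.8 µg/L = 0.0448 mg/L.
Mass balance: 0.0448·0.3472 = 0.0652·Cₑ + 0.282·0.00888.
Cₑ = (0.01555 − 0.002504) / 0.0652 = 0.2002 mg/L.

0.200 mg/L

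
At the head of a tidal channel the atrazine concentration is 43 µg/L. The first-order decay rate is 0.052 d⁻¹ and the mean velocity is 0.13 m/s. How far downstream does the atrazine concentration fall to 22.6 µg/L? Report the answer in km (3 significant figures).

From C = C₀·e^(−kt), t = ln(C₀/C)/k = ln(43/22.6)/0.052 = 0.6433/0.052 = 12.37 d.
Distance = v·t = 0.13 m/s × 1.069e+06 s = 1.389e+05 m = 138.9 km.

139 km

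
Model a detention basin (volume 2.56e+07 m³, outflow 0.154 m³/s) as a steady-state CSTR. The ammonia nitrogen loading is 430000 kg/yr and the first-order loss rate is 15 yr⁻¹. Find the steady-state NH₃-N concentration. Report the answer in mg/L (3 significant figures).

Outflow Q = 0.154 m³/s × 3.156e+07 s/yr = 4.86e+06 m³/yr.
Steady-state CSTR mass balance: W = Q·C + k·V·C, so C = W/(Q + kV).
Q + kV = 4.86e+06 + 15·2.56e+07 = 3.889e+08 m³/yr.
C = 430000/3.889e+08 = 0.001106 kg/m³ = 1.106 mg/L.

1.11 mg/L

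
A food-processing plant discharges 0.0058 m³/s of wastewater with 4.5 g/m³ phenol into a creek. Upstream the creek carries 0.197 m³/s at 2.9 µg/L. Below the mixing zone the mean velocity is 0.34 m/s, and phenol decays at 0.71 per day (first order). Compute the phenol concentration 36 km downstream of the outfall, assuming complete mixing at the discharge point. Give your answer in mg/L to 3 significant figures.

2.9 µg/L = 0.0029 mg/L.
After complete mixing, C₀ = (0.0058·4.5 + 0.197·0.0029) / 0.2028 = 0.1315 mg/L.
Travel time t = 3.6e+04 m / 0.34 m/s = 1.059e+05 s = 1.225 d.
C = 0.1315·exp(−0.71·1.225) = 0.1315·0.4189 = 0.05509 mg/L.

0.0551 mg/L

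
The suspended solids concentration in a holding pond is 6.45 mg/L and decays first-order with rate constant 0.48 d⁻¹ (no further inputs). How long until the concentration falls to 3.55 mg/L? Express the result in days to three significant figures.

t = ln(C₀/C)/k = ln(6.45/3.55)/0.48 = 0.5971/0.48 = 1.244 d.

1.24 d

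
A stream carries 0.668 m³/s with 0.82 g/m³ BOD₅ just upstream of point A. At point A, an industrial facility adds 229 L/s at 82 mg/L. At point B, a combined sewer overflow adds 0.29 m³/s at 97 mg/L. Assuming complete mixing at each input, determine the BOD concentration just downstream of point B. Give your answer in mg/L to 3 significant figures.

229 L/s = 0.229 m³/s.
After input A: C = (0.668·0.82 + 0.229·82) / 0.897 = 21.54 mg/L.
After input B: C = (0.897·21.54 + 0.29·97) / 1.187 = 39.98 mg/L.

40.0 mg/L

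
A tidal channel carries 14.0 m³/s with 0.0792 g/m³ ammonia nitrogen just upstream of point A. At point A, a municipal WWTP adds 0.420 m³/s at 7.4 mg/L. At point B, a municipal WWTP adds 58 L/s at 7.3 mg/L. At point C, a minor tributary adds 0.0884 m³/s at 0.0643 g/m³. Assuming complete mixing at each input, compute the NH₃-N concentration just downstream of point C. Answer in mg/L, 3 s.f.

After input A: C = (14·0.0792 + 0.42·7.4) / 14.42 = 0.2924 mg/L.
58 L/s = 0.058 m³/s.
After input B: C = (14.42·0.2924 + 0.058·7.3) / 14.48 = 0.3205 mg/L.
After input C: C = (14.48·0.3205 + 0.0884·0.0643) / 14.57 = 0.3189 mg/L.

0.319 mg/L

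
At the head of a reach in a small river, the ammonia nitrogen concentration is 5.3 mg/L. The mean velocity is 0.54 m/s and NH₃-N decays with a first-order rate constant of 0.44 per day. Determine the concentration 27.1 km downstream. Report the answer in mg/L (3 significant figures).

4.10 mg/L

Travel time t = 27.1 km / 0.54 m/s = 2.71e+04/0.54 = 5.019e+04 s = 0.5808 d.
First-order decay: C = 5.3·exp(−0.44·0.5808) = 5.3·0.7745 = 4.105 mg/L.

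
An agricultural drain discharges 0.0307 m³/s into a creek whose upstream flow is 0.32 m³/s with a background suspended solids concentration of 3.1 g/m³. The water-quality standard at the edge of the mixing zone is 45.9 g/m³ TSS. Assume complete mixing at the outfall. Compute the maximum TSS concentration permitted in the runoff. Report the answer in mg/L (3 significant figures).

492 mg/L

Mass balance: 45.9·0.3507 = 0.0307·Cₑ + 0.32·3.1.
Cₑ = (16.1 − 0.992) / 0.0307 = 492 mg/L.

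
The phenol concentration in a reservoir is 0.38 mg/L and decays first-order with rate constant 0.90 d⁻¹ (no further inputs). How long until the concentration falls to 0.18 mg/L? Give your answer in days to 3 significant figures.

t = ln(C₀/C)/k = ln(0.38/0.18)/0.90 = 0.7472/0.90 = 0.8302 d.

0.830 d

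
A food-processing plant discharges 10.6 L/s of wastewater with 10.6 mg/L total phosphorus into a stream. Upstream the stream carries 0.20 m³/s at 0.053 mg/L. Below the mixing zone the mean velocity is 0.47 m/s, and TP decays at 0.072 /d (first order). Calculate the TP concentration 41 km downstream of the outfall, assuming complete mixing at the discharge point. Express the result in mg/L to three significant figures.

10.6 L/s = 0.0106 m³/s.
After complete mixing, C₀ = (0.0106·10.6 + 0.2·0.053) / 0.2106 = 0.5839 mg/L.
Travel time t = 4.1e+04 m / 0.47 m/s = 8.723e+04 s = 1.01 d.
C = 0.5839·exp(−0.072·1.01) = 0.5839·0.9299 = 0.5429 mg/L.

0.543 mg/L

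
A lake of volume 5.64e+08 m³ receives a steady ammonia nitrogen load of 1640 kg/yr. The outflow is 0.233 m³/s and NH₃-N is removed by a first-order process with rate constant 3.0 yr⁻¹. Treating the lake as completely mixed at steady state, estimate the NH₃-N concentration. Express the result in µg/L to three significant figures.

Outflow Q = 0.233 m³/s × 3.156e+07 s/yr = 7.353e+06 m³/yr.
Steady-state CSTR mass balance: W = Q·C + k·V·C, so C = W/(Q + kV).
Q + kV = 7.353e+06 + 3.0·5.64e+08 = 1.699e+09 m³/yr.
C = 1640/1.699e+09 = 9.651e-07 kg/m³ = 0.0009651 mg/L = 0.9651 µg/L.

0.965 µg/L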